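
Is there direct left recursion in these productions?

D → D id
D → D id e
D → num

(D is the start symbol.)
Yes, D is left-recursive

D → D id: LEFT RECURSIVE (starts with D)
D → D id e: LEFT RECURSIVE (starts with D)
D → num: starts with num

The grammar has direct left recursion on: D.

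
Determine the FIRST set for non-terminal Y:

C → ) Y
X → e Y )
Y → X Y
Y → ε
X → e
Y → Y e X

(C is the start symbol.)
FIRST sets of the other non-terminals involved (by the same procedure, iterated to a fixed point):
  FIRST(X) = { 'e' }

From Y → X Y:
  - X is a non-terminal: add FIRST(X) \ {ε} = { 'e' }
    X is not nullable, so stop
From Y → ε:
  - ε-production, so ε ∈ FIRST(Y)
From Y → Y e X:
  - Y is the symbol being defined: contributes nothing new
    Y is nullable, so continue to the next symbol
  - e is a terminal: add 'e' and stop

Collecting: FIRST(Y) = { 'e', ε }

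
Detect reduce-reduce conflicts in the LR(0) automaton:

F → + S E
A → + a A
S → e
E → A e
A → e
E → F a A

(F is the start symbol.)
A reduce-reduce conflict occurs when an LR(0) state has two complete items [A → α .] and [B → β .] — both call for a reduction, and with no lookahead the parser cannot choose between them.

Augment with F' → F and build the canonical LR(0) collection (I0 = CLOSURE({[F' → . F]}), then GOTO on every symbol after a dot until no new states appear). It has 16 states:
  I0: { [F → . + S E], [F' → . F] }  — shift
  I1: { [F → + . S E], [S → . e] }  — shift
  I2: { [F' → F .] }  — accept
  I3: { [A → . + a A], [A → . e], [E → . A e], [E → . F a A], [F → + S . E], [F → . + S E] }  — shift
  I4: { [S → e .] }  — reduce
  I5: { [A → + . a A], [F → + . S E], [S → . e] }  — shift
  I6: { [E → A . e] }  — shift
  I7: { [F → + S E .] }  — reduce
  I8: { [E → F . a A] }  — shift
  I9: { [A → e .] }  — reduce
  I10: { [A → . + a A], [A → . e], [E → F a . A] }  — shift
  I11: { [A → + . a A] }  — shift
  I12: { [E → F a A .] }  — reduce
  I13: { [A → + a . A], [A → . + a A], [A → . e] }  — shift
  I14: { [A → + a A .] }  — reduce
  I15: { [E → A e .] }  — reduce

No state contains more than one complete item.

Answer: No reduce-reduce conflicts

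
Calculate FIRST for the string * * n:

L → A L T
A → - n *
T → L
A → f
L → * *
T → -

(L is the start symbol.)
To compute FIRST(* * n), process the symbols left to right:
Symbol * is a terminal. Add '*' and stop.
FIRST(* * n) = { '*' }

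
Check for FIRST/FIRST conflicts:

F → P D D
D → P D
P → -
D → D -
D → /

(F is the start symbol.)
Yes. D → P D / D → D '-' on { '-' }; D → D '-' / D → '/' on { '/' }

A FIRST/FIRST conflict occurs when two productions N → α and N → β for the same non-terminal have FIRST(α) ∩ FIRST(β) ≠ ∅ (with ε ∈ FIRST of a nullable right-hand side, so two nullable alternatives also conflict).

FIRST sets of the non-terminals at (or reachable through a nullable prefix from) the front of some alternative:
  FIRST(P) = { '-' }
  FIRST(D) = { '-', '/' }

Productions for D:
  D → P D: FIRST = { '-' }
  D → D -: FIRST = { '-', '/' }
  D → /: FIRST = { '/' }
F, P have only one production, so no FIRST/FIRST conflict is possible there.

Conflict for D: D → P D and D → D -
  Overlap: { '-' }
Conflict for D: D → D - and D → /
  Overlap: { '/' }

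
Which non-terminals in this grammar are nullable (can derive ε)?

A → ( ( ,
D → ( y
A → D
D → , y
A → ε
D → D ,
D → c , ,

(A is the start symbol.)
ε-productions: A → ε
So A is immediately nullable.
No further non-terminal can be added: every production for the remaining non-terminals contains a terminal or a non-nullable non-terminal.
Nullable = { 'A' }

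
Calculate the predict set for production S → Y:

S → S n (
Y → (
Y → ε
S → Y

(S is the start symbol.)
PREDICT(S → Y) = (FIRST(RHS) \ {ε}) ∪ (FOLLOW(S) if ε ∈ FIRST(RHS), i.e. RHS ⇒* ε)
FIRST(Y) = { '(', ε }
FIRST(Y) = { '(', ε }
ε ∈ FIRST(Y) (the right-hand side is nullable), so add FOLLOW(S) = { $, 'n' }
PREDICT(S → Y) = { $, '(', 'n' }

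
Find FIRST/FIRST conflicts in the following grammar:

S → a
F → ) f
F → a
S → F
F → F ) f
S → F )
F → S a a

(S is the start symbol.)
A FIRST/FIRST conflict occurs when two productions N → α and N → β for the same non-terminal have FIRST(α) ∩ FIRST(β) ≠ ∅ (with ε ∈ FIRST of a nullable right-hand side, so two nullable alternatives also conflict).

FIRST sets of the non-terminals at (or reachable through a nullable prefix from) the front of some alternative:
  FIRST(F) = { ')', 'a' }
  FIRST(S) = { ')', 'a' }

Productions for S:
  S → a: FIRST = { 'a' }
  S → F: FIRST = { ')', 'a' }
  S → F ): FIRST = { ')', 'a' }
Productions for F:
  F → ) f: FIRST = { ')' }
  F → a: FIRST = { 'a' }
  F → F ) f: FIRST = { ')', 'a' }
  F → S a a: FIRST = { ')', 'a' }

Conflict for S: S → a and S → F
  Overlap: { 'a' }
Conflict for S: S → a and S → F )
  Overlap: { 'a' }
Conflict for S: S → F and S → F )
  Overlap: { ')', 'a' }
Conflict for F: F → ) f and F → F ) f
  Overlap: { ')' }
Conflict for F: F → ) f and F → S a a
  Overlap: { ')' }
Conflict for F: F → a and F → F ) f
  Overlap: { 'a' }
Conflict for F: F → a and F → S a a
  Overlap: { 'a' }
Conflict for F: F → F ) f and F → S a a
  Overlap: { ')', 'a' }

Answer: Yes. S → a / S → F on { 'a' }; S → a / S → F ')' on { 'a' }; S → F / S → F ')' on { ')', 'a' }; F → ')' f / F → F ')' f on { ')' }; F → ')' f / F → S a a on { ')' }; F → a / F → F ')' f on { 'a' }; F → a / F → S a a on { 'a' }; F → F ')' f / F → S a a on { ')', 'a' }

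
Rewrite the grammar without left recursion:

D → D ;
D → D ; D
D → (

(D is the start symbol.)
D → ( D'
D' → ; D'
D' → ; D D'
D' → ε

D is directly left-recursive. The standard transformation for
  A → A α₁ | ... | A α_m | β₁ | ... | β_n
is
  A  → β₁ A' | ... | β_n A'
  A' → α₁ A' | ... | α_m A' | ε

D → ( becomes D → ( D'
D → D ; becomes D' → ; D'
D → D ; D becomes D' → ; D D'
Add D' → ε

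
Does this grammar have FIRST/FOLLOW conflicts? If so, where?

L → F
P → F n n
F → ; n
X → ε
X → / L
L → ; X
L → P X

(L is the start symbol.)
No FIRST/FOLLOW conflicts.

A FIRST/FOLLOW conflict occurs when a non-terminal N has a nullable alternative N → β (β ⇒* ε) and another alternative N → α with FIRST(α) ∩ FOLLOW(N) ≠ ∅: on such a lookahead the parser cannot decide between expanding α and letting N vanish via β.

Nullable non-terminals: X.

X: nullable alternative(s) X → ε; FOLLOW(X) = { $ }
  X → ε: FIRST \ {ε} = { } — this is the only nullable alternative, skip
  X → / L: FIRST \ {ε} = { '/' } — disjoint from FOLLOW(X)

F, L, P have no nullable alternative, so no FIRST/FOLLOW check is needed there.

No FIRST/FOLLOW conflicts found.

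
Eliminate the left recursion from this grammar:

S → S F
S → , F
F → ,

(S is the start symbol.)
S is directly left-recursive. The standard transformation for
  A → A α₁ | ... | A α_m | β₁ | ... | β_n
is
  A  → β₁ A' | ... | β_n A'
  A' → α₁ A' | ... | α_m A' | ε

S → , F becomes S → , F S'
S → S F becomes S' → F S'
Add S' → ε

Productions for other non-terminals are unchanged:
  F → ,

Resulting grammar:
S → , F S'
S' → F S'
S' → ε
F → ,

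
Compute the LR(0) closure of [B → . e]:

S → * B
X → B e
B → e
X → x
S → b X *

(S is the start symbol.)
Start with: [B → . e]
The dot precedes the terminal e, so nothing is added.

CLOSURE = { [B → . e] }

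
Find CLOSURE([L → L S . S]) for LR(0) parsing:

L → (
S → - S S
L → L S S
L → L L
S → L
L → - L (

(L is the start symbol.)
To compute CLOSURE, for each item [A → α.Bβ] where B is a non-terminal, add [B → .γ] for all productions B → γ; repeat for the newly added items until nothing changes.

Start with: [L → L S . S]
  [L → L S . S] has the dot before S: add [S → . - S S], [S → . L]
  [S → . L] has the dot before L: add [L → . (], [L → . L S S], [L → . L L], [L → . - L (]
No further items can be added.

CLOSURE = { [L → . (], [L → . - L (], [L → . L L], [L → . L S S], [L → L S . S], [S → . - S S], [S → . L] }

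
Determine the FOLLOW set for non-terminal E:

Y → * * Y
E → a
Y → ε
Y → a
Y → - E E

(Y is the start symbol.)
In Y → - E E: E is followed by E, add FIRST(E) \ {ε} = { 'a' }
In Y → - E E: E is at the end, add FOLLOW(Y)

The FOLLOW sets referred to above (computed the same way, to a fixed point):
  FOLLOW(Y) = { $ }

Taking the union: FOLLOW(E) = { $, 'a' }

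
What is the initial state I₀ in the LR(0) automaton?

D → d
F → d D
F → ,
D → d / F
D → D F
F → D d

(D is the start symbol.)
First, augment the grammar with D' → D
I₀ = CLOSURE({ [D' → . D] }):
  [D' → . D] has the dot before D: add [D → . d], [D → . d / F], [D → . D F]
No further items can be added.

I₀ = { [D → . D F], [D → . d / F], [D → . d], [D' → . D] }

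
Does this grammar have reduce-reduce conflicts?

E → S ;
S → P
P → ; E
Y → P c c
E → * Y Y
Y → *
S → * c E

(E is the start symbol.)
Augment with E' → E and build the canonical LR(0) collection (I0 = CLOSURE({[E' → . E]}), then GOTO on every symbol after a dot until no new states appear). It has 16 states:
  I0: { [E → . * Y Y], [E → . S ;], [E' → . E], [P → . ; E], [S → . * c E], [S → . P] }  — shift
  I1: { [E → * . Y Y], [P → . ; E], [S → * . c E], [Y → . *], [Y → . P c c] }  — shift
  I2: { [E → . * Y Y], [E → . S ;], [P → . ; E], [P → ; . E], [S → . * c E], [S → . P] }  — shift
  I3: { [E' → E .] }  — accept
  I4: { [S → P .] }  — reduce
  I5: { [E → S . ;] }  — shift
  I6: { [E → S ; .] }  — reduce
  I7: { [P → ; E .] }  — reduce
  I8: { [Y → * .] }  — reduce
  I9: { [Y → P . c c] }  — shift
  I10: { [E → * Y . Y], [P → . ; E], [Y → . *], [Y → . P c c] }  — shift
  I11: { [E → . * Y Y], [E → . S ;], [P → . ; E], [S → * c . E], [S → . * c E], [S → . P] }  — shift
  I12: { [S → * c E .] }  — reduce
  I13: { [E → * Y Y .] }  — reduce
  I14: { [Y → P c . c] }  — shift
  I15: { [Y → P c c .] }  — reduce

No state contains more than one complete item.

Answer: No reduce-reduce conflicts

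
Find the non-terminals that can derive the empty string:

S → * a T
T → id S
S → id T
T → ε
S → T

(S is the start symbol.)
{ 'S', 'T' }

ε-productions: T → ε
So T is immediately nullable.
S → T: every symbol on the right is nullable, so S is nullable too.
Every non-terminal is now nullable.
Nullable = { 'S', 'T' }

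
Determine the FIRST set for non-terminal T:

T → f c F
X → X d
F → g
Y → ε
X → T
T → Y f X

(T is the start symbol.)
FIRST sets of the other non-terminals involved (by the same procedure, iterated to a fixed point):
  FIRST(Y) = { ε }

From T → f c F:
  - f is a terminal: add 'f' and stop
From T → Y f X:
  - Y is a non-terminal: add FIRST(Y) \ {ε} = { }
    Y is nullable, so continue to the next symbol
  - f is a terminal: add 'f' and stop

Collecting: FIRST(T) = { 'f' }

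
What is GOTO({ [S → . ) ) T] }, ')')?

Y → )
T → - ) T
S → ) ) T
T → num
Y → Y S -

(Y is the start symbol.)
{ [S → ) . ) T] }

GOTO(I, ')') = CLOSURE({ [A → αX.β] : [A → α.Xβ] ∈ I, X = ')' })

Items with dot before ')', with the dot advanced:
  [S → . ) ) T] → [S → ) . ) T]
Closure adds nothing (no advanced item has the dot before a non-terminal).

GOTO = { [S → ) . ) T] }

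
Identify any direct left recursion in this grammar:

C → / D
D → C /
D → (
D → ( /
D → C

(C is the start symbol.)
C → / D: starts with '/'
D → C /: starts with C
D → (: starts with '('
D → ( /: starts with '('
D → C: starts with C

No direct left recursion found.

Answer: No direct left recursion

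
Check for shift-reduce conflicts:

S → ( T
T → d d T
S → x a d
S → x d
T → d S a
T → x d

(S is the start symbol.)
A shift-reduce conflict occurs when an LR(0) state has both:
  - a complete (reduce) item [A → α .] (dot at the end), and
  - a shift item [B → β . c γ] (dot before a terminal).

Augment with S' → S and build the canonical LR(0) collection (I0 = CLOSURE({[S' → . S]}), then GOTO on every symbol after a dot until no new states appear). It has 15 states:
  I0: { [S → . ( T], [S → . x a d], [S → . x d], [S' → . S] }  — shift
  I1: { [S → ( . T], [T → . d S a], [T → . d d T], [T → . x d] }  — shift
  I2: { [S' → S .] }  — accept
  I3: { [S → x . a d], [S → x . d] }  — shift
  I4: { [S → x a . d] }  — shift
  I5: { [S → x d .] }  — reduce
  I6: { [S → x a d .] }  — reduce
  I7: { [S → ( T .] }  — reduce
  I8: { [S → . ( T], [S → . x a d], [S → . x d], [T → d . S a], [T → d . d T] }  — shift
  I9: { [T → x . d] }  — shift
  I10: { [T → x d .] }  — reduce
  I11: { [T → d S . a] }  — shift
  I12: { [T → . d S a], [T → . d d T], [T → . x d], [T → d d . T] }  — shift
  I13: { [T → d d T .] }  — reduce
  I14: { [T → d S a .] }  — reduce

No state contains both a complete item and a shift item.

Answer: No shift-reduce conflicts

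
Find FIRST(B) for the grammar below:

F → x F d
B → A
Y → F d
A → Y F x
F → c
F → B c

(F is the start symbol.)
{ 'c', 'x' }

To compute FIRST(B), examine every production with B on the left-hand side, reading each right-hand side left to right until a non-nullable symbol is reached.

FIRST sets of the other non-terminals involved (by the same procedure, iterated to a fixed point):
  FIRST(A) = { 'c', 'x' }

From B → A:
  - A is a non-terminal: add FIRST(A) \ {ε} = { 'c', 'x' }
    A is not nullable, so stop

Collecting: FIRST(B) = { 'c', 'x' }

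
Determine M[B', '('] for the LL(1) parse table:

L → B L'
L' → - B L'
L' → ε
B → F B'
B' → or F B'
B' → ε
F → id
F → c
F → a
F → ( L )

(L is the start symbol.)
To find M[B', '('], we find productions for B' where '(' is in the predict set (PREDICT(N → α) = (FIRST(α) \ {ε}) ∪ (FOLLOW(N) if α ⇒* ε)).

Relevant sets:
  FOLLOW(B') = { $, ')', '-' }

B' → or F B': PREDICT = { 'or' }
B' → ε: PREDICT = { $, ')', '-' }

M[B', '('] is empty (no production applies)

Answer: Empty (error entry)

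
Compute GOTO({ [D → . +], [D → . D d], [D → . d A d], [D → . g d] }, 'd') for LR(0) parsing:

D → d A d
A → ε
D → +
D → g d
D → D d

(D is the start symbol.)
GOTO(I, 'd') = CLOSURE({ [A → αX.β] : [A → α.Xβ] ∈ I, X = 'd' })

Items with dot before 'd', with the dot advanced:
  [D → . d A d] → [D → d . A d]
Closure of the advanced items:
  [D → d . A d] has the dot before A: add [A → .]

GOTO = { [A → .], [D → d . A d] }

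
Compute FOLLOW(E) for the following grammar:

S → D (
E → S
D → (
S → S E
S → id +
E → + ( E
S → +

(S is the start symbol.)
{ $, '(', '+', 'id' }

In S → S E: E is at the end, add FOLLOW(S)
In E → + ( E: E is at the end; this adds FOLLOW(E) to itself — nothing new

The FOLLOW sets referred to above (computed the same way, to a fixed point):
  FOLLOW(S) = { $, '(', '+', 'id' }

Taking the union: FOLLOW(E) = { $, '(', '+', 'id' }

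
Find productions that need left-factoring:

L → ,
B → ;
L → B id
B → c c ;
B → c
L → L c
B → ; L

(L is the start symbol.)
Left-factoring is needed when two productions for the same non-terminal
share a common prefix on the right-hand side.

Productions for L:
  L → ,
  L → B id
  L → L c
Productions for B:
  B → ;
  B → c c ;
  B → c
  B → ; L

Found common prefix ';' in productions for B
Found common prefix 'c' in productions for B

Answer: Yes, B has productions with common prefix ';'; B has productions with common prefix 'c'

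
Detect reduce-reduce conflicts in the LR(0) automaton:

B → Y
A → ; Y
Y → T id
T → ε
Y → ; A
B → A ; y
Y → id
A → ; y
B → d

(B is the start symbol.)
A reduce-reduce conflict occurs when an LR(0) state has two complete items [A → α .] and [B → β .] — both call for a reduction, and with no lookahead the parser cannot choose between them.

Augment with B' → B and build the canonical LR(0) collection (I0 = CLOSURE({[B' → . B]}), then GOTO on every symbol after a dot until no new states appear). It has 14 states:
  I0: { [A → . ; Y], [A → . ; y], [B → . A ; y], [B → . Y], [B → . d], [B' → . B], [T → .], [Y → . ; A], [Y → . T id], [Y → . id] }  — shift, reduce
  I1: { [A → . ; Y], [A → . ; y], [A → ; . Y], [A → ; . y], [T → .], [Y → . ; A], [Y → . T id], [Y → . id], [Y → ; . A] }  — shift, reduce
  I2: { [B → A . ; y] }  — shift
  I3: { [B' → B .] }  — accept
  I4: { [Y → T . id] }  — shift
  I5: { [B → Y .] }  — reduce
  I6: { [B → d .] }  — reduce
  I7: { [Y → id .] }  — reduce
  I8: { [Y → T id .] }  — reduce
  I9: { [B → A ; . y] }  — shift
  I10: { [B → A ; y .] }  — reduce
  I11: { [Y → ; A .] }  — reduce
  I12: { [A → ; Y .] }  — reduce
  I13: { [A → ; y .] }  — reduce

No state contains more than one complete item.

Answer: No reduce-reduce conflicts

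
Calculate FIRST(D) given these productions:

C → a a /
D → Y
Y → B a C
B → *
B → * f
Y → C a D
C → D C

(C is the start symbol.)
To compute FIRST(D), examine every production with D on the left-hand side, reading each right-hand side left to right until a non-nullable symbol is reached.

FIRST sets of the other non-terminals involved (by the same procedure, iterated to a fixed point):
  FIRST(Y) = { '*', 'a' }

From D → Y:
  - Y is a non-terminal: add FIRST(Y) \ {ε} = { '*', 'a' }
    Y is not nullable, so stop

Collecting: FIRST(D) = { '*', 'a' }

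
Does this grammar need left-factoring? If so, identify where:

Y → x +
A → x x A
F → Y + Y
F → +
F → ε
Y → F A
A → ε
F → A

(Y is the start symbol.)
No, left-factoring is not needed

Left-factoring is needed when two productions for the same non-terminal
share a common prefix on the right-hand side.

Productions for Y:
  Y → x +
  Y → F A
Productions for A:
  A → x x A
  A → ε
Productions for F:
  F → Y + Y
  F → +
  F → ε
  F → A

No common prefixes found.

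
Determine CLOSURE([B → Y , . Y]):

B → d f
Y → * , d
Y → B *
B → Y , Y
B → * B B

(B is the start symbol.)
{ [B → . * B B], [B → . Y , Y], [B → . d f], [B → Y , . Y], [Y → . * , d], [Y → . B *] }

Start with: [B → Y , . Y]
  [B → Y , . Y] has the dot before Y: add [Y → . * , d], [Y → . B *]
  [Y → . B *] has the dot before B: add [B → . d f], [B → . Y , Y], [B → . * B B]
No further items can be added.

CLOSURE = { [B → . * B B], [B → . Y , Y], [B → . d f], [B → Y , . Y], [Y → . * , d], [Y → . B *] }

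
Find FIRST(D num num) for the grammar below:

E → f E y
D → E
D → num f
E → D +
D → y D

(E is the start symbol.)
FIRST sets of the non-terminals involved (from the grammar, by fixed-point iteration):
  FIRST(D) = { 'f', 'num', 'y' }

To compute FIRST(D num num), process the symbols left to right:
Symbol D is a non-terminal. Add FIRST(D) \ {ε} = { 'f', 'num', 'y' }
D is not nullable (ε ∉ FIRST(D)), so stop here.
FIRST(D num num) = { 'f', 'num', 'y' }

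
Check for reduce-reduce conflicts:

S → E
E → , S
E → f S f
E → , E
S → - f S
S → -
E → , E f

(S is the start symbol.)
A reduce-reduce conflict occurs when an LR(0) state has two complete items [A → α .] and [B → β .] — both call for a reduction, and with no lookahead the parser cannot choose between them.

Augment with S' → S and build the canonical LR(0) collection (I0 = CLOSURE({[S' → . S]}), then GOTO on every symbol after a dot until no new states appear). It has 13 states:
  I0: { [E → . , E f], [E → . , E], [E → . , S], [E → . f S f], [S → . - f S], [S → . -], [S → . E], [S' → . S] }  — shift
  I1: { [E → , . E f], [E → , . E], [E → , . S], [E → . , E f], [E → . , E], [E → . , S], [E → . f S f], [S → . - f S], [S → . -], [S → . E] }  — shift
  I2: { [S → - . f S], [S → - .] }  — shift, reduce
  I3: { [S → E .] }  — reduce
  I4: { [S' → S .] }  — accept
  I5: { [E → . , E f], [E → . , E], [E → . , S], [E → . f S f], [E → f . S f], [S → . - f S], [S → . -], [S → . E] }  — shift
  I6: { [E → f S . f] }  — shift
  I7: { [E → f S f .] }  — reduce
  I8: { [E → . , E f], [E → . , E], [E → . , S], [E → . f S f], [S → - f . S], [S → . - f S], [S → . -], [S → . E] }  — shift
  I9: { [S → - f S .] }  — reduce
  I10: { [E → , E . f], [E → , E .], [S → E .] }  — shift, 2 reduces
  I11: { [E → , S .] }  — reduce
  I12: { [E → , E f .] }  — reduce

I10 contains complete items [E → , E .], [S → E .] — reduce-reduce conflict.

Answer: Yes — I10: [E → , E .] vs [S → E .]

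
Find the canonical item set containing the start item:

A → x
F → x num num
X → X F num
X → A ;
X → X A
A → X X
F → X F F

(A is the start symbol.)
First, augment the grammar with A' → A
I₀ = CLOSURE({ [A' → . A] }):
  [A' → . A] has the dot before A: add [A → . x], [A → . X X]
  [A → . X X] has the dot before X: add [X → . X F num], [X → . A ;], [X → . X A]
No further items can be added.

I₀ = { [A → . X X], [A → . x], [A' → . A], [X → . A ;], [X → . X A], [X → . X F num] }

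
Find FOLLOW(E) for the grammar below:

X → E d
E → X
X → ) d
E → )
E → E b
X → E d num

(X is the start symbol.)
{ 'b', 'd' }

To compute FOLLOW(E), find every occurrence of E on a right-hand side N → α E β: add FIRST(β) \ {ε}, and if β is empty or nullable also add FOLLOW(N). Iterate to a fixed point.

In X → E d: E is followed by d, add FIRST(d) \ {ε} = { 'd' }
In E → E b: E is followed by b, add FIRST(b) \ {ε} = { 'b' }
In X → E d num: E is followed by d num, add FIRST(d num) \ {ε} = { 'd' }

Taking the union: FOLLOW(E) = { 'b', 'd' }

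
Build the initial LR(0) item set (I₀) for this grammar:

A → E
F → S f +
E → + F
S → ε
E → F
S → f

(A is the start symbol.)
First, augment the grammar with A' → A
I₀ = CLOSURE({ [A' → . A] }):
  [A' → . A] has the dot before A: add [A → . E]
  [A → . E] has the dot before E: add [E → . + F], [E → . F]
  [E → . F] has the dot before F: add [F → . S f +]
  [F → . S f +] has the dot before S: add [S → .], [S → . f]
No further items can be added.

I₀ = { [A → . E], [A' → . A], [E → . + F], [E → . F], [F → . S f +], [S → . f], [S → .] }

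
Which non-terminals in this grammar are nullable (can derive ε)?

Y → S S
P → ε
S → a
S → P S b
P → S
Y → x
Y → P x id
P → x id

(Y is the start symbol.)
ε-productions: P → ε
So P is immediately nullable.
No further non-terminal can be added: every production for the remaining non-terminals contains a terminal or a non-nullable non-terminal.
Nullable = { 'P' }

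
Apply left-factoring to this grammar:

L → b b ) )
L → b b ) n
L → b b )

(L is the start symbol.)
Left-factoring transforms A → αβ₁ | αβ₂ into A → αA' and A' → β₁ | β₂
(α is the longest common prefix among the alternatives). Repeat until
no nonterminal has two alternatives with a common prefix.

Round 1: L has alternatives sharing prefix 'b b )'. Introduce L': L → b b ) L'
  Add: L' → )
  Add: L' → n
  Add: L' → ε

No remaining common prefixes — done.

Resulting grammar:
L → b b ) L'
L' → )
L' → n
L' → ε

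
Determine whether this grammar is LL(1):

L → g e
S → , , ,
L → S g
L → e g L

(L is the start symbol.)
Yes, the grammar is LL(1).

A grammar is LL(1) if for each non-terminal N with multiple productions, the predict sets of those productions are pairwise disjoint, where PREDICT(N → α) = (FIRST(α) \ {ε}) ∪ (FOLLOW(N) if α ⇒* ε).

Relevant sets:
  FIRST(S) = { ',' }

For L:
  PREDICT(L → g e) = { 'g' }
  PREDICT(L → S g) = { ',' }
  PREDICT(L → e g L) = { 'e' }
S has a single production, so nothing to check there.

All predict sets are disjoint. The grammar IS LL(1).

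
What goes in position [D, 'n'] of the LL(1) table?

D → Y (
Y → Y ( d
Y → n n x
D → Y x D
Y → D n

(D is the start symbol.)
To find M[D, 'n'], we find productions for D where 'n' is in the predict set (PREDICT(N → α) = (FIRST(α) \ {ε}) ∪ (FOLLOW(N) if α ⇒* ε)).

Relevant sets:
  FIRST(Y) = { 'n' }

D → Y (: PREDICT = { 'n' }
  'n' is in predict set, so this production goes in M[D, 'n']
D → Y x D: PREDICT = { 'n' }
  'n' is in predict set, so this production goes in M[D, 'n']

M[D, 'n'] = D → Y (, D → Y x D  (a multiply-defined cell — the grammar is not LL(1))

Answer: D → Y (, D → Y x D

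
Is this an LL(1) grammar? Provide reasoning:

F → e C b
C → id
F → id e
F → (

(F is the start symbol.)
Yes, the grammar is LL(1).

A grammar is LL(1) if for each non-terminal N with multiple productions, the predict sets of those productions are pairwise disjoint, where PREDICT(N → α) = (FIRST(α) \ {ε}) ∪ (FOLLOW(N) if α ⇒* ε).

For F:
  PREDICT(F → e C b) = { 'e' }
  PREDICT(F → id e) = { 'id' }
  PREDICT(F → '(') = { '(' }
C has a single production, so nothing to check there.

All predict sets are disjoint. The grammar IS LL(1).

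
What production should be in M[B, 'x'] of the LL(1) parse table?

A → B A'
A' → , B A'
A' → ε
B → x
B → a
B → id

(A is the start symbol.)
B → x

To find M[B, 'x'], we find productions for B where 'x' is in the predict set (PREDICT(N → α) = (FIRST(α) \ {ε}) ∪ (FOLLOW(N) if α ⇒* ε)).

B → x: PREDICT = { 'x' }
  'x' is in predict set, so this production goes in M[B, 'x']
B → a: PREDICT = { 'a' }
B → id: PREDICT = { 'id' }

M[B, 'x'] = B → x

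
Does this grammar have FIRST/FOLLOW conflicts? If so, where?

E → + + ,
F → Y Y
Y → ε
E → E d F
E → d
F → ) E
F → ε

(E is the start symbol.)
A FIRST/FOLLOW conflict occurs when a non-terminal N has a nullable alternative N → β (β ⇒* ε) and another alternative N → α with FIRST(α) ∩ FOLLOW(N) ≠ ∅: on such a lookahead the parser cannot decide between expanding α and letting N vanish via β.

Nullable non-terminals: F, Y.
FIRST sets used below: FIRST(Y) = { ε }

F: nullable alternative(s) F → Y Y, F → ε; FOLLOW(F) = { $, 'd' }
  F → Y Y: FIRST \ {ε} = { } — disjoint from FOLLOW(F)
  F → ) E: FIRST \ {ε} = { ')' } — disjoint from FOLLOW(F)
  F → ε: FIRST \ {ε} = { } — disjoint from FOLLOW(F)
Y has a nullable alternative but only one production, so nothing to check.

E has no nullable alternative, so no FIRST/FOLLOW check is needed there.

No FIRST/FOLLOW conflicts found.

Answer: No FIRST/FOLLOW conflicts.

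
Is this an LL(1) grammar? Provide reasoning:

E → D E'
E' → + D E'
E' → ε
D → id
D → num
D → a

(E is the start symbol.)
Yes, the grammar is LL(1).

Relevant sets:
  FOLLOW(E') = { $ }

For E':
  PREDICT(E' → '+' D E') = { '+' }
  PREDICT(E' → ε) = { $ }
For D:
  PREDICT(D → id) = { 'id' }
  PREDICT(D → num) = { 'num' }
  PREDICT(D → a) = { 'a' }
E has a single production, so nothing to check there.

All predict sets are disjoint. The grammar IS LL(1).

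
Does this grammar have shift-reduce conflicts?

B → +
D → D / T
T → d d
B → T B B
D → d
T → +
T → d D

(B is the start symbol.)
Augment with B' → B and build the canonical LR(0) collection (I0 = CLOSURE({[B' → . B]}), then GOTO on every symbol after a dot until no new states appear). It has 12 states:
  I0: { [B → . +], [B → . T B B], [B' → . B], [T → . +], [T → . d D], [T → . d d] }  — shift
  I1: { [B → + .], [T → + .] }  — 2 reduces
  I2: { [B' → B .] }  — accept
  I3: { [B → . +], [B → . T B B], [B → T . B B], [T → . +], [T → . d D], [T → . d d] }  — shift
  I4: { [D → . D / T], [D → . d], [T → d . D], [T → d . d] }  — shift
  I5: { [D → D . / T], [T → d D .] }  — shift, reduce
  I6: { [D → d .], [T → d d .] }  — 2 reduces
  I7: { [D → D / . T], [T → . +], [T → . d D], [T → . d d] }  — shift
  I8: { [T → + .] }  — reduce
  I9: { [D → D / T .] }  — reduce
  I10: { [B → . +], [B → . T B B], [B → T B . B], [T → . +], [T → . d D], [T → . d d] }  — shift
  I11: { [B → T B B .] }  — reduce

I5 contains reduce item [T → d D .] and shift item [D → D . / T] — shift-reduce conflict.

Answer: Yes — I5: [T → d D .] vs [D → D . / T]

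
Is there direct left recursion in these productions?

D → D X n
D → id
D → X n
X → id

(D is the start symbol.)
Direct left recursion occurs when N → N α for some non-terminal N (the right-hand side begins with the left-hand side itself).

D → D X n: LEFT RECURSIVE (starts with D)
D → id: starts with id
D → X n: starts with X
X → id: starts with id

The grammar has direct left recursion on: D.

Answer: Yes, D is left-recursive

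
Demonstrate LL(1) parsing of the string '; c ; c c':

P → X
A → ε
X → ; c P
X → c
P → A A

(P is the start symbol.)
Stack is shown with the top on the left.

Stack    Input        Action
----------------------------
P $      ; c ; c c $  output P → X
X $      ; c ; c c $  output X → ; c P
; c P $  ; c ; c c $  match ';'
c P $    c ; c c $    match 'c'
P $      ; c c $      output P → X
X $      ; c c $      output X → ; c P
; c P $  ; c c $      match ';'
c P $    c c $        match 'c'
P $      c $          output P → X
X $      c $          output X → c
c $      c $          match 'c'
$        $            accept

The string is accepted.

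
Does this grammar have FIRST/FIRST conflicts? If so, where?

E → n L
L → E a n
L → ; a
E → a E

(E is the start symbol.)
A FIRST/FIRST conflict occurs when two productions N → α and N → β for the same non-terminal have FIRST(α) ∩ FIRST(β) ≠ ∅ (with ε ∈ FIRST of a nullable right-hand side, so two nullable alternatives also conflict).

FIRST sets of the non-terminals at (or reachable through a nullable prefix from) the front of some alternative:
  FIRST(E) = { 'a', 'n' }

Productions for E:
  E → n L: FIRST = { 'n' }
  E → a E: FIRST = { 'a' }
Productions for L:
  L → E a n: FIRST = { 'a', 'n' }
  L → ; a: FIRST = { ';' }

All alternatives of each non-terminal have pairwise disjoint FIRST sets.

Answer: No FIRST/FIRST conflicts.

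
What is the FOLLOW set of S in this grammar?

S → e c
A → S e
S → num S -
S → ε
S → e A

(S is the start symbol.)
{ $, '-', 'e' }

To compute FOLLOW(S), find every occurrence of S on a right-hand side N → α S β: add FIRST(β) \ {ε}, and if β is empty or nullable also add FOLLOW(N). Iterate to a fixed point.

S is the start symbol, so $ ∈ FOLLOW(S).
In A → S e: S is followed by e, add FIRST(e) \ {ε} = { 'e' }
In S → num S -: S is followed by '-', add FIRST('-') \ {ε} = { '-' }

Taking the union: FOLLOW(S) = { $, '-', 'e' }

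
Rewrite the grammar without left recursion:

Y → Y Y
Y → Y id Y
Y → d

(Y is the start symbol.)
Y is directly left-recursive. The standard transformation for
  A → A α₁ | ... | A α_m | β₁ | ... | β_n
is
  A  → β₁ A' | ... | β_n A'
  A' → α₁ A' | ... | α_m A' | ε

Y → d becomes Y → d Y'
Y → Y Y becomes Y' → Y Y'
Y → Y id Y becomes Y' → id Y Y'
Add Y' → ε

Resulting grammar:
Y → d Y'
Y' → Y Y'
Y' → id Y Y'
Y' → ε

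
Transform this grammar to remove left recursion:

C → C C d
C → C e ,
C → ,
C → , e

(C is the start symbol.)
C is directly left-recursive. The standard transformation for
  A → A α₁ | ... | A α_m | β₁ | ... | β_n
is
  A  → β₁ A' | ... | β_n A'
  A' → α₁ A' | ... | α_m A' | ε

C → , becomes C → , C'
C → , e becomes C → , e C'
C → C C d becomes C' → C d C'
C → C e , becomes C' → e , C'
Add C' → ε

Resulting grammar:
C → , C'
C → , e C'
C' → C d C'
C' → e , C'
C' → ε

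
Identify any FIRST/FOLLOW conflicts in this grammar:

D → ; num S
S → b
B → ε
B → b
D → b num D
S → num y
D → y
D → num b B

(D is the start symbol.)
Nullable non-terminals: B.

B: nullable alternative(s) B → ε; FOLLOW(B) = { $ }
  B → ε: FIRST \ {ε} = { } — this is the only nullable alternative, skip
  B → b: FIRST \ {ε} = { 'b' } — disjoint from FOLLOW(B)

D, S have no nullable alternative, so no FIRST/FOLLOW check is needed there.

No FIRST/FOLLOW conflicts found.

Answer: No FIRST/FOLLOW conflicts.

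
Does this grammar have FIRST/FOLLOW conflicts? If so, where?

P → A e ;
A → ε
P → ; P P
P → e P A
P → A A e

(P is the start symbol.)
No FIRST/FOLLOW conflicts.

A FIRST/FOLLOW conflict occurs when a non-terminal N has a nullable alternative N → β (β ⇒* ε) and another alternative N → α with FIRST(α) ∩ FOLLOW(N) ≠ ∅: on such a lookahead the parser cannot decide between expanding α and letting N vanish via β.

Nullable non-terminals: A.
A has a nullable alternative but only one production, so nothing to check.

P has no nullable alternative, so no FIRST/FOLLOW check is needed there.

No FIRST/FOLLOW conflicts found.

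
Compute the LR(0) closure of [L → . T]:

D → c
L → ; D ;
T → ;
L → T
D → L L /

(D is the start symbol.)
{ [L → . T], [T → . ;] }

To compute CLOSURE, for each item [A → α.Bβ] where B is a non-terminal, add [B → .γ] for all productions B → γ; repeat for the newly added items until nothing changes.

Start with: [L → . T]
  [L → . T] has the dot before T: add [T → . ;]
No further items can be added.

CLOSURE = { [L → . T], [T → . ;] }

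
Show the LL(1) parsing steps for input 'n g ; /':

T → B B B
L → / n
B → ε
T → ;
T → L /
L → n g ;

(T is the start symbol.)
LL(1) parsing maintains a stack (initially the start symbol over $) and the input. At each step: if the stack top is a terminal, match it against the current input token; if it is a non-terminal N, replace it with the RHS of M[N, lookahead] (the unique production whose predict set contains the lookahead).

Stack is shown with the top on the left.

Stack      Input      Action
----------------------------
T $        n g ; / $  output T → L /
L / $      n g ; / $  output L → n g ;
n g ; / $  n g ; / $  match 'n'
g ; / $    g ; / $    match 'g'
; / $      ; / $      match ';'
/ $        / $        match '/'
$          $          accept

The string is accepted.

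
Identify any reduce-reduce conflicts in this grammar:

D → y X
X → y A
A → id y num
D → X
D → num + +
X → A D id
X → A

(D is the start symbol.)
Yes — I7: [X → A .] vs [X → y A .]

Augment with D' → D and build the canonical LR(0) collection (I0 = CLOSURE({[D' → . D]}), then GOTO on every symbol after a dot until no new states appear). It has 17 states:
  I0: { [A → . id y num], [D → . X], [D → . num + +], [D → . y X], [D' → . D], [X → . A D id], [X → . A], [X → . y A] }  — shift
  I1: { [A → . id y num], [D → . X], [D → . num + +], [D → . y X], [X → . A D id], [X → . A], [X → . y A], [X → A . D id], [X → A .] }  — shift, reduce
  I2: { [D' → D .] }  — accept
  I3: { [D → X .] }  — reduce
  I4: { [A → id . y num] }  — shift
  I5: { [D → num . + +] }  — shift
  I6: { [A → . id y num], [D → y . X], [X → . A D id], [X → . A], [X → . y A], [X → y . A] }  — shift
  I7: { [A → . id y num], [D → . X], [D → . num + +], [D → . y X], [X → . A D id], [X → . A], [X → . y A], [X → A . D id], [X → A .], [X → y A .] }  — shift, 2 reduces
  I8: { [D → y X .] }  — reduce
  I9: { [A → . id y num], [X → y . A] }  — shift
  I10: { [X → y A .] }  — reduce
  I11: { [X → A D . id] }  — shift
  I12: { [X → A D id .] }  — reduce
  I13: { [D → num + . +] }  — shift
  I14: { [D → num + + .] }  — reduce
  I15: { [A → id y . num] }  — shift
  I16: { [A → id y num .] }  — reduce

I7 contains complete items [X → A .], [X → y A .] — reduce-reduce conflict.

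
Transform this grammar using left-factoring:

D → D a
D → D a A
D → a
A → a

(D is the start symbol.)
Left-factoring transforms A → αβ₁ | αβ₂ into A → αA' and A' → β₁ | β₂
(α is the longest common prefix among the alternatives). Repeat until
no nonterminal has two alternatives with a common prefix.

Round 1: D has alternatives sharing prefix 'D a'. Introduce D': D → D a D'
  Add: D' → ε
  Add: D' → A

No remaining common prefixes — done.

Resulting grammar:
D → D a D'
D' → ε
D' → A
D → a
A → a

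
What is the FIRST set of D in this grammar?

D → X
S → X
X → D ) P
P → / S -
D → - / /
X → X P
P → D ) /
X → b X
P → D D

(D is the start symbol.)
FIRST sets of the other non-terminals involved (by the same procedure, iterated to a fixed point):
  FIRST(X) = { '-', 'b' }

From D → X:
  - X is a non-terminal: add FIRST(X) \ {ε} = { '-', 'b' }
    X is not nullable, so stop
From D → - / /:
  - '-' is a terminal: add '-' and stop

Collecting: FIRST(D) = { '-', 'b' }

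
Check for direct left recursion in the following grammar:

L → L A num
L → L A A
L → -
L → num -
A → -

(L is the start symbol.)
L → L A num: LEFT RECURSIVE (starts with L)
L → L A A: LEFT RECURSIVE (starts with L)
L → -: starts with '-'
L → num -: starts with num
A → -: starts with '-'

The grammar has direct left recursion on: L.

Answer: Yes, L is left-recursive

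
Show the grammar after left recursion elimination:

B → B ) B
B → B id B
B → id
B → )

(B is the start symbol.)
B is directly left-recursive. The standard transformation for
  A → A α₁ | ... | A α_m | β₁ | ... | β_n
is
  A  → β₁ A' | ... | β_n A'
  A' → α₁ A' | ... | α_m A' | ε

B → id becomes B → id B'
B → ) becomes B → ) B'
B → B ) B becomes B' → ) B B'
B → B id B becomes B' → id B B'
Add B' → ε

Resulting grammar:
B → id B'
B → ) B'
B' → ) B B'
B' → id B B'
B' → ε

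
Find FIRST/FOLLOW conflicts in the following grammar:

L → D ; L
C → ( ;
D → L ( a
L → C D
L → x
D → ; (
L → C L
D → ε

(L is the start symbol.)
A FIRST/FOLLOW conflict occurs when a non-terminal N has a nullable alternative N → β (β ⇒* ε) and another alternative N → α with FIRST(α) ∩ FOLLOW(N) ≠ ∅: on such a lookahead the parser cannot decide between expanding α and letting N vanish via β.

Nullable non-terminals: D.
FIRST sets used below: FIRST(L) = { '(', ';', 'x' }

D: nullable alternative(s) D → ε; FOLLOW(D) = { $, '(', ';' }
  D → L ( a: FIRST \ {ε} = { '(', ';', 'x' } — overlaps FOLLOW(D) on { '(', ';' }: CONFLICT
  D → ; (: FIRST \ {ε} = { ';' } — overlaps FOLLOW(D) on { ';' }: CONFLICT
  D → ε: FIRST \ {ε} = { } — this is the only nullable alternative, skip

C, L have no nullable alternative, so no FIRST/FOLLOW check is needed there.

So the grammar has 2 FIRST/FOLLOW conflicts (marked CONFLICT above).

Answer: Yes. D → L '(' a with FOLLOW(D) on { '(', ';' }; D → ';' '(' with FOLLOW(D) on { ';' }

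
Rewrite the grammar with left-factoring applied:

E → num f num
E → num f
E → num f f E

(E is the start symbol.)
Left-factoring transforms A → αβ₁ | αβ₂ into A → αA' and A' → β₁ | β₂
(α is the longest common prefix among the alternatives). Repeat until
no nonterminal has two alternatives with a common prefix.

Round 1: E has alternatives sharing prefix 'num f'. Introduce E': E → num f E'
  Add: E' → num
  Add: E' → ε
  Add: E' → f E

No remaining common prefixes — done.

Resulting grammar:
E → num f E'
E' → num
E' → ε
E' → f E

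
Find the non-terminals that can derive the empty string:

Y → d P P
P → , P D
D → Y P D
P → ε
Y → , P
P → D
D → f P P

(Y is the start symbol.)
A non-terminal is nullable if it can derive ε (the empty string): either it has an ε-production, or it has a production whose right-hand side consists entirely of nullable non-terminals.

ε-productions: P → ε
So P is immediately nullable.
No further non-terminal can be added: every production for the remaining non-terminals contains a terminal or a non-nullable non-terminal.
Nullable = { 'P' }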